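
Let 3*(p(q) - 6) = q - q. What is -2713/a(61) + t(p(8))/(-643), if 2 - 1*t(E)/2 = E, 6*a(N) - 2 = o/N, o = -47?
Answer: -212823798/16075 ≈ -13239.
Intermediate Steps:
a(N) = ⅓ - 47/(6*N) (a(N) = ⅓ + (-47/N)/6 = ⅓ - 47/(6*N))
p(q) = 6 (p(q) = 6 + (q - q)/3 = 6 + (⅓)*0 = 6 + 0 = 6)
t(E) = 4 - 2*E
-2713/a(61) + t(p(8))/(-643) = -2713*366/(-47 + 2*61) + (4 - 2*6)/(-643) = -2713*366/(-47 + 122) + (4 - 12)*(-1/643) = -2713/((⅙)*(1/61)*75) - 8*(-1/643) = -2713/25/122 + 8/643 = -2713*122/25 + 8/643 = -330986/25 + 8/643 = -212823798/16075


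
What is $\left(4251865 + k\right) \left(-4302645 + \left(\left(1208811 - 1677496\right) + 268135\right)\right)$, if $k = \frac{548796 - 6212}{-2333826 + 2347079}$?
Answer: $- \frac{253757332308125655}{13253} \approx -1.9147 \cdot 10^{13}$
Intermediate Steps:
$k = \frac{542584}{13253} \approx 40.94$
$\left(4251865 + k\right) \left(-4302645 + \left(\left(1208811 - 1677496\right) + 268135\right)\right) = \left(4251865 + \frac{542584}{13253}\right) \left(-4302645 + \left(\left(1208811 - 1677496\right) + 268135\right)\right) = \frac{56350509429 \left(-4302645 + \left(-468685 + 268135\right)\right)}{13253} = \frac{56350509429 \left(-4302645 - 200550\right)}{13253} = \frac{56350509429}{13253} \left(-4503195\right) = - \frac{253757332308125655}{13253}$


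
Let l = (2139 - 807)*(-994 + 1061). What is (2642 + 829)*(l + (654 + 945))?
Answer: 315316053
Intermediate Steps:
l = 89244 (l = 1332*67 = 89244)
(2642 + 829)*(l + (654 + 945)) = (2642 + 829)*(89244 + (654 + 945)) = 3471*(89244 + 1599) = 3471*90843 = 315316053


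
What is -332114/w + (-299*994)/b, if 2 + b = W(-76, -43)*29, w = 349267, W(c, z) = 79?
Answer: -14937779564/114210309 ≈ -130.79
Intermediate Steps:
b = 2289 (b = -2 + 79*29 = -2 + 2291 = 2289)
-332114/w + (-299*994)/b = -332114/349267 - 299*994/2289 = -332114*1/349267 - 297206*1/2289 = -332114/349267 - 42458/327 = -14937779564/114210309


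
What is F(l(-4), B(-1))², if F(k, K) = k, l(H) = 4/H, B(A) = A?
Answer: 1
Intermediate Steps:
F(l(-4), B(-1))² = (4/(-4))² = (4*(-¼))² = (-1)² = 1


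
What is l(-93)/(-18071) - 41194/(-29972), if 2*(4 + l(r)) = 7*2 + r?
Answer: 186430139/135406003 ≈ 1.3768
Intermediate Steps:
l(r) = 3 + r/2 (l(r) = -4 + (7*2 + r)/2 = -4 + (14 + r)/2 = -4 + (7 + r/2) = 3 + r/2)
l(-93)/(-18071) - 41194/(-29972) = (3 + (½)*(-93))/(-18071) - 41194/(-29972) = (3 - 93/2)*(-1/18071) - 41194*(-1/29972) = -87/2*(-1/18071) + 20597/14986 = 87/36142 + 20597/14986 = 186430139/135406003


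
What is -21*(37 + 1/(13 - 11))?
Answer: -1575/2 ≈ -787.50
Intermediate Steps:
-21*(37 + 1/(13 - 11)) = -21*(37 + 1/2) = -21*(37 + ½) = -21*75/2 = -1575/2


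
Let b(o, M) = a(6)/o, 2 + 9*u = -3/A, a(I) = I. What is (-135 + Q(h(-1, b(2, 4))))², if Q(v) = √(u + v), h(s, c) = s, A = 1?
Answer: (405 - I*√14)²/9 ≈ 18223.0 - 336.75*I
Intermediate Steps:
u = -5/9 (u = -2/9 + (-3/1)/9 = -2/9 + (-3*1)/9 = -2/9 + (⅑)*(-3) = -2/9 - ⅓ = -5/9 ≈ -0.55556)
b(o, M) = 6/o
Q(v) = √(-5/9 + v)
(-135 + Q(h(-1, b(2, 4))))² = (-135 + √(-5 + 9*(-1))/3)² = (-135 + √(-5 - 9)/3)² = (-135 + √(-14)/3)² = (-135 + (I*√14)/3)² = (-135 + I*√14/3)²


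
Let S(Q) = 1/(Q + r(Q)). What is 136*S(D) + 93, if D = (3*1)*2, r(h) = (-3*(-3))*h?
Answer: 1429/15 ≈ 95.267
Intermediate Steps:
r(h) = 9*h
D = 6 (D = 3*2 = 6)
S(Q) = 1/(10*Q) (S(Q) = 1/(Q + 9*Q) = 1/(10*Q))
136*S(D) + 93 = 136*((1/10)/6) + 93 = 136*((1/10)*(1/6)) + 93 = 136*(1/60) + 93 = 34/15 + 93 = 1429/15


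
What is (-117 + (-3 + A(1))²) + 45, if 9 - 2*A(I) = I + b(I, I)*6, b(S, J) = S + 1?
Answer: -47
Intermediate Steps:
b(S, J) = 1 + S
A(I) = 3/2 - 7*I/2 (A(I) = 9/2 - (I + (1 + I)*6)/2 = 9/2 - (I + (6 + 6*I))/2 = 9/2 - (6 + 7*I)/2 = 9/2 + (-3 - 7*I/2) = 3/2 - 7*I/2)
(-117 + (-3 + A(1))²) + 45 = (-117 + (-3 + (3/2 - 7/2*1))²) + 45 = (-117 + (-3 + (3/2 - 7/2))²) + 45 = (-117 + (-3 - 2)²) + 45 = (-117 + (-5)²) + 45 = (-117 + 25) + 45 = -92 + 45 = -47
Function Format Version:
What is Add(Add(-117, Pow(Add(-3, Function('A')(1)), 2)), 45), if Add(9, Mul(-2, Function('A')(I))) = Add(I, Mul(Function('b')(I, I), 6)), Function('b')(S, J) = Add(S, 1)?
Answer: -47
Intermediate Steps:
Function('b')(S, J) = Add(1, S)
Function('A')(I) = Add(Rational(3, 2), Mul(Rational(-7, 2), I)) (Function('A')(I) = Add(Rational(9, 2), Mul(Rational(-1, 2), Add(I, Mul(Add(1, I), 6)))) = Add(Rational(9, 2), Mul(Rational(-1, 2), Add(I, Add(6, Mul(6, I))))) = Add(Rational(9, 2), Mul(Rational(-1, 2), Add(6, Mul(7, I)))) = Add(Rational(9, 2), Add(-3, Mul(Rational(-7, 2), I))) = Add(Rational(3, 2), Mul(Rational(-7, 2), I)))
Add(Add(-117, Pow(Add(-3, Function('A')(1)), 2)), 45) = Add(Add(-117, Pow(Add(-3, Add(Rational(3, 2), Mul(Rational(-7, 2), 1))), 2)), 45) = Add(Add(-117, Pow(Add(-3, Add(Rational(3, 2), Rational(-7, 2))), 2)), 45) = Add(Add(-117, Pow(Add(-3, -2), 2)), 45) = Add(Add(-117, Pow(-5, 2)), 45) = Add(Add(-117, 25), 45) = Add(-92, 45) = -47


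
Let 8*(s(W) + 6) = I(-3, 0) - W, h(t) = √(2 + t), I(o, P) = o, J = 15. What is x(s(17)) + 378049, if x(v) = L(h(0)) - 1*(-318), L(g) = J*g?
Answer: 378367 + 15*√2 ≈ 3.7839e+5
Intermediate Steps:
s(W) = -51/8 - W/8 (s(W) = -6 + (-3 - W)/8 = -6 + (-3/8 - W/8) = -51/8 - W/8)
L(g) = 15*g
x(v) = 318 + 15*√2 (x(v) = 15*√(2 + 0) - 1*(-318) = 15*√2 + 318 = 318 + 15*√2)
x(s(17)) + 378049 = (318 + 15*√2) + 378049 = 378367 + 15*√2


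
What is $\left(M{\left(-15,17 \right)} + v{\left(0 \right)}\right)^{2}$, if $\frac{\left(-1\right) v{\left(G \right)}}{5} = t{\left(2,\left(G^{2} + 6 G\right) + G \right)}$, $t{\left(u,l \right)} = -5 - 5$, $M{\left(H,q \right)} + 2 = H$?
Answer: $1089$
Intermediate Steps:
$M{\left(H,q \right)} = -2 + H$
$t{\left(u,l \right)} = -10$
$v{\left(G \right)} = 50$ ($v{\left(G \right)} = \left(-5\right) \left(-10\right) = 50$)
$\left(M{\left(-15,17 \right)} + v{\left(0 \right)}\right)^{2} = \left(\left(-2 - 15\right) + 50\right)^{2} = \left(-17 + 50\right)^{2} = 33^{2} = 1089$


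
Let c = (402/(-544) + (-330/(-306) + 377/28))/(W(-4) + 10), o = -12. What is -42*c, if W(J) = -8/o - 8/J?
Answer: -236541/5168 ≈ -45.770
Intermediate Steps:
W(J) = 2/3 - 8/J (W(J) = -8/(-12) - 8/J = -8*(-1/12) - 8/J = 2/3 - 8/J)
c = 78847/72352 (c = (402/(-544) + (-330/(-306) + 377/28))/((2/3 - 8/(-4)) + 10) = (402*(-1/544) + (-330*(-1/306) + 377*(1/28)))/((2/3 - 8*(-1/4)) + 10) = (-201/272 + (55/51 + 377/28))/((2/3 + 2) + 10) = (-201/272 + 20767/1428)/(8/3 + 10) = 78847/(5712*(38/3)) = (78847/5712)*(3/38) = 78847/72352 ≈ 1.0898)
-42*c = -42*78847/72352 = -236541/5168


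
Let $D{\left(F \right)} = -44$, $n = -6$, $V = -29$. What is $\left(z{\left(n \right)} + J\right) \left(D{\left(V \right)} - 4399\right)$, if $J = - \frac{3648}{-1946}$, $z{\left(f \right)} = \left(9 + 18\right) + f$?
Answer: $- \frac{98887851}{973} \approx -1.0163 \cdot 10^{5}$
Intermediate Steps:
$z{\left(f \right)} = 27 + f$
$J = \frac{1824}{973}$ ($J = \left(-3648\right) \left(- \frac{1}{1946}\right) = \frac{1824}{973} \approx 1.8746$)
$\left(z{\left(n \right)} + J\right) \left(D{\left(V \right)} - 4399\right) = \left(\left(27 - 6\right) + \frac{1824}{973}\right) \left(-44 - 4399\right) = \left(21 + \frac{1824}{973}\right) \left(-4443\right) = \frac{22257}{973} \left(-4443\right) = - \frac{98887851}{973}$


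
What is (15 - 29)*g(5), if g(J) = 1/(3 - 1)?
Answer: -7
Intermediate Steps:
g(J) = ½ (g(J) = 1/2 = ½)
(15 - 29)*g(5) = (15 - 29)*(½) = -14*½ = -7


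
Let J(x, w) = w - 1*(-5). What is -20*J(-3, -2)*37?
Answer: -2220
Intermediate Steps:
J(x, w) = 5 + w (J(x, w) = w + 5 = 5 + w)
-20*J(-3, -2)*37 = -20*(5 - 2)*37 = -20*3*37 = -60*37 = -2220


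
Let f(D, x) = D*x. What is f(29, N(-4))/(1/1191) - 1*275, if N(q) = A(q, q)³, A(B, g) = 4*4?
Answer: 141471469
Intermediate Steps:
A(B, g) = 16
N(q) = 4096 (N(q) = 16³ = 4096)
f(29, N(-4))/(1/1191) - 1*275 = (29*4096)/(1/1191) - 1*275 = 118784/(1/1191) - 275 = 118784*1191 - 275 = 141471744 - 275 = 141471469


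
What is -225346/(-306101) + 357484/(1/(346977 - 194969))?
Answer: 16633659312272418/306101 ≈ 5.4340e+10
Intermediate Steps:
-225346/(-306101) + 357484/(1/(346977 - 194969)) = -225346*(-1/306101) + 357484/(1/152008) = 225346/306101 + 357484/(1/152008) = 225346/306101 + 357484*152008 = 225346/306101 + 54340427872 = 16633659312272418/306101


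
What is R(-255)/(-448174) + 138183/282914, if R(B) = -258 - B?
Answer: 15482719146/31698674759 ≈ 0.48843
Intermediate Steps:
R(-255)/(-448174) + 138183/282914 = (-258 - 1*(-255))/(-448174) + 138183/282914 = (-258 + 255)*(-1/448174) + 138183*(1/282914) = -3*(-1/448174) + 138183/282914 = 3/448174 + 138183/282914 = 15482719146/31698674759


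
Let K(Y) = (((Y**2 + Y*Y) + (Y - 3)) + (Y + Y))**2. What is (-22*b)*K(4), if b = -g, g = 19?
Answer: 702658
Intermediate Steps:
b = -19 (b = -1*19 = -19)
K(Y) = (-3 + 2*Y**2 + 3*Y)**2 (K(Y) = (((Y**2 + Y**2) + (-3 + Y)) + 2*Y)**2 = ((2*Y**2 + (-3 + Y)) + 2*Y)**2 = ((-3 + Y + 2*Y**2) + 2*Y)**2 = (-3 + 2*Y**2 + 3*Y)**2)
(-22*b)*K(4) = (-22*(-19))*(-3 + 2*4**2 + 3*4)**2 = 418*(-3 + 2*16 + 12)**2 = 418*(-3 + 32 + 12)**2 = 418*41**2 = 418*1681 = 702658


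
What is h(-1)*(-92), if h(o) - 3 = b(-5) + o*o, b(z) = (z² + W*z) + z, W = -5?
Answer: -4508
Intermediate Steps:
b(z) = z² - 4*z (b(z) = (z² - 5*z) + z = z² - 4*z)
h(o) = 48 + o² (h(o) = 3 + (-5*(-4 - 5) + o*o) = 3 + (-5*(-9) + o²) = 3 + (45 + o²) = 48 + o²)
h(-1)*(-92) = (48 + (-1)²)*(-92) = (48 + 1)*(-92) = 49*(-92) = -4508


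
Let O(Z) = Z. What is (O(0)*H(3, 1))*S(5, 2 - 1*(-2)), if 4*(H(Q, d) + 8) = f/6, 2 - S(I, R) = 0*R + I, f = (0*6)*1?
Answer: 0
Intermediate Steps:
f = 0 (f = 0*1 = 0)
S(I, R) = 2 - I (S(I, R) = 2 - (0*R + I) = 2 - (0 + I) = 2 - I)
H(Q, d) = -8 (H(Q, d) = -8 + (0/6)/4 = -8 + (0*(1/6))/4 = -8 + (1/4)*0 = -8 + 0 = -8)
(O(0)*H(3, 1))*S(5, 2 - 1*(-2)) = (0*(-8))*(2 - 1*5) = 0*(2 - 5) = 0*(-3) = 0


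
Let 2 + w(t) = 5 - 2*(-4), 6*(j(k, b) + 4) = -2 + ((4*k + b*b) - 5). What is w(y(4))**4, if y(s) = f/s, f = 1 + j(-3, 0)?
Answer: 14641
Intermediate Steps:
j(k, b) = -31/6 + b**2/6 + 2*k/3 (j(k, b) = -4 + (-2 + ((4*k + b*b) - 5))/6 = -4 + (-2 + ((4*k + b**2) - 5))/6 = -4 + (-2 + ((b**2 + 4*k) - 5))/6 = -4 + (-2 + (-5 + b**2 + 4*k))/6 = -4 + (-7 + b**2 + 4*k)/6 = -4 + (-7/6 + b**2/6 + 2*k/3) = -31/6 + b**2/6 + 2*k/3)
f = -37/6 (f = 1 + (-31/6 + (1/6)*0**2 + (2/3)*(-3)) = 1 + (-31/6 + (1/6)*0 - 2) = 1 + (-31/6 + 0 - 2) = 1 - 43/6 = -37/6 ≈ -6.1667)
y(s) = -37/(6*s)
w(t) = 11 (w(t) = -2 + (5 - 2*(-4)) = -2 + (5 + 8) = -2 + 13 = 11)
w(y(4))**4 = 11**4 = 14641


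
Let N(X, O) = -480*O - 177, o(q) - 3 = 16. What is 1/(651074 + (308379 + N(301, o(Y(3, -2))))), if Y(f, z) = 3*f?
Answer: 1/950156 ≈ 1.0525e-6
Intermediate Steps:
o(q) = 19 (o(q) = 3 + 16 = 19)
N(X, O) = -177 - 480*O
1/(651074 + (308379 + N(301, o(Y(3, -2))))) = 1/(651074 + (308379 + (-177 - 480*19))) = 1/(651074 + (308379 + (-177 - 9120))) = 1/(651074 + (308379 - 9297)) = 1/(651074 + 299082) = 1/950156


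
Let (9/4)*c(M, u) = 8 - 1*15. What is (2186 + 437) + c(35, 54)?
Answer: 23579/9 ≈ 2619.9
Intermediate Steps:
c(M, u) = -28/9 (c(M, u) = 4*(8 - 1*15)/9 = 4*(8 - 15)/9 = (4/9)*(-7) = -28/9)
(2186 + 437) + c(35, 54) = (2186 + 437) - 28/9 = 2623 - 28/9 = 23579/9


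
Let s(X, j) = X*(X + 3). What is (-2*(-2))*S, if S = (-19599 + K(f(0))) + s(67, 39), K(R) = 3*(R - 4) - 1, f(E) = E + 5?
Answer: -59628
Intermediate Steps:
s(X, j) = X*(3 + X)
f(E) = 5 + E
K(R) = -13 + 3*R (K(R) = 3*(-4 + R) - 1 = (-12 + 3*R) - 1 = -13 + 3*R)
S = -14907 (S = (-19599 + (-13 + 3*(5 + 0))) + 67*(3 + 67) = (-19599 + (-13 + 3*5)) + 67*70 = (-19599 + (-13 + 15)) + 4690 = (-19599 + 2) + 4690 = -19597 + 4690 = -14907)
(-2*(-2))*S = -2*(-2)*(-14907) = 4*(-14907) = -59628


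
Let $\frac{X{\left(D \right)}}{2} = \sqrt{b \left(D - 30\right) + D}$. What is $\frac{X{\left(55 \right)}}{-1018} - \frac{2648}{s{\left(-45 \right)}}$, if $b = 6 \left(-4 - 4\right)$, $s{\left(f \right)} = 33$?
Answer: $- \frac{2648}{33} - \frac{i \sqrt{1145}}{509} \approx -80.242 - 0.066479 i$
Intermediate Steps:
$b = -48$ ($b = 6 \left(-8\right) = -48$)
$X{\left(D \right)} = 2 \sqrt{1440 - 47 D}$ ($X{\left(D \right)} = 2 \sqrt{- 48 \left(D - 30\right) + D} = 2 \sqrt{- 48 \left(-30 + D\right) + D} = 2 \sqrt{\left(1440 - 48 D\right) + D} = 2 \sqrt{1440 - 47 D}$)
$\frac{X{\left(55 \right)}}{-1018} - \frac{2648}{s{\left(-45 \right)}} = \frac{2 \sqrt{1440 - 2585}}{-1018} - \frac{2648}{33} = 2 \sqrt{1440 - 2585} \left(- \frac{1}{1018}\right) - \frac{2648}{33} = 2 \sqrt{-1145} \left(- \frac{1}{1018}\right) - \frac{2648}{33} = 2 i \sqrt{1145} \left(- \frac{1}{1018}\right) - \frac{2648}{33} = - \frac{i \sqrt{1145}}{509} - \frac{2648}{33} = - \frac{2648}{33} - \frac{i \sqrt{1145}}{509}$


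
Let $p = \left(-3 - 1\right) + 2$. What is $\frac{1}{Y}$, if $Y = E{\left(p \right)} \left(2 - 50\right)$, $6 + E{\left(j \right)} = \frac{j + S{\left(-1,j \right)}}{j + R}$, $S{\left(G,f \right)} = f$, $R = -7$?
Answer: $\frac{3}{800} \approx 0.00375$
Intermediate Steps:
$p = -2$ ($p = -4 + 2 = -2$)
$E{\left(j \right)} = -6 + \frac{2 j}{-7 + j}$ ($E{\left(j \right)} = -6 + \frac{j + j}{j - 7} = -6 + \frac{2 j}{-7 + j}$)
$Y = \frac{800}{3}$ ($Y = \frac{2 \left(21 - -4\right)}{-7 - 2} \left(2 - 50\right) = \frac{2 \left(21 + 4\right)}{-9} \left(-48\right) = 2 \left(- \frac{1}{9}\right) 25 \left(-48\right) = \left(- \frac{50}{9}\right) \left(-48\right) = \frac{800}{3} \approx 266.67$)
$\frac{1}{Y} = \frac{1}{\frac{800}{3}} = \frac{3}{800}$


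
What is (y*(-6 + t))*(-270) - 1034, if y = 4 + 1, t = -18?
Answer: 31366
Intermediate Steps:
y = 5
(y*(-6 + t))*(-270) - 1034 = (5*(-6 - 18))*(-270) - 1034 = (5*(-24))*(-270) - 1034 = -120*(-270) - 1034 = 32400 - 1034 = 31366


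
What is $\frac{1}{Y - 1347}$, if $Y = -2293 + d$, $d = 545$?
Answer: $- \frac{1}{3095} \approx -0.0003231$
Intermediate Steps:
$Y = -1748$ ($Y = -2293 + 545 = -1748$)
$\frac{1}{Y - 1347} = \frac{1}{-1748 - 1347} = \frac{1}{-3095} = - \frac{1}{3095}$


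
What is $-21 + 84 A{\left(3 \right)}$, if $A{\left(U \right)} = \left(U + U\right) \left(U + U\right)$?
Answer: $3003$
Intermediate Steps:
$A{\left(U \right)} = 4 U^{2}$ ($A{\left(U \right)} = 2 U 2 U = 4 U^{2}$)
$-21 + 84 A{\left(3 \right)} = -21 + 84 \cdot 4 \cdot 3^{2} = -21 + 84 \cdot 4 \cdot 9 = -21 + 84 \cdot 36 = -21 + 3024 = 3003$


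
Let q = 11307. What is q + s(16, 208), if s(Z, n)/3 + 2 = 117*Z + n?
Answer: 17541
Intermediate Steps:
s(Z, n) = -6 + 3*n + 351*Z (s(Z, n) = -6 + 3*(117*Z + n) = -6 + 3*(n + 117*Z) = -6 + (3*n + 351*Z) = -6 + 3*n + 351*Z)
q + s(16, 208) = 11307 + (-6 + 3*208 + 351*16) = 11307 + (-6 + 624 + 5616) = 11307 + 6234 = 17541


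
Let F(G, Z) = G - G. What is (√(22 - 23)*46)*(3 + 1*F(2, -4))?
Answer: 138*I ≈ 138.0*I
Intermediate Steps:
F(G, Z) = 0
(√(22 - 23)*46)*(3 + 1*F(2, -4)) = (√(22 - 23)*46)*(3 + 1*0) = (√(-1)*46)*(3 + 0) = (I*46)*3 = (46*I)*3 = 138*I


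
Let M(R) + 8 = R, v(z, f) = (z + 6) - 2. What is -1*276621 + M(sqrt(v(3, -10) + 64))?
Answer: -276629 + sqrt(71) ≈ -2.7662e+5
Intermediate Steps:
v(z, f) = 4 + z (v(z, f) = (6 + z) - 2 = 4 + z)
M(R) = -8 + R
-1*276621 + M(sqrt(v(3, -10) + 64)) = -1*276621 + (-8 + sqrt((4 + 3) + 64)) = -276621 + (-8 + sqrt(7 + 64)) = -276621 + (-8 + sqrt(71)) = -276629 + sqrt(71)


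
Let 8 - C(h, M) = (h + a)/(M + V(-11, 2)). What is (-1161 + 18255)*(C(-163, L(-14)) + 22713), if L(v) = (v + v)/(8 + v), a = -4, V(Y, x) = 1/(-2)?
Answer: 9726947538/25 ≈ 3.8908e+8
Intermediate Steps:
V(Y, x) = -1/2
L(v) = 2*v/(8 + v) (L(v) = (2*v)/(8 + v) = 2*v/(8 + v))
C(h, M) = 8 - (-4 + h)/(-1/2 + M) (C(h, M) = 8 - (h - 4)/(M - 1/2) = 8 - (-4 + h)/(-1/2 + M))
(-1161 + 18255)*(C(-163, L(-14)) + 22713) = (-1161 + 18255)*(2*(-1*(-163) + 8*(2*(-14)/(8 - 14)))/(-1 + 2*(2*(-14)/(8 - 14))) + 22713) = 17094*(2*(163 + 8*(2*(-14)/(-6)))/(-1 + 2*(2*(-14)/(-6))) + 22713) = 17094*(2*(163 + 8*(2*(-14)*(-1/6)))/(-1 + 2*(2*(-14)*(-1/6))) + 22713) = 17094*(2*(163 + 8*(14/3))/(-1 + 2*(14/3)) + 22713) = 17094*(2*(163 + 112/3)/(-1 + 28/3) + 22713) = 17094*(2*(601/3)/(25/3) + 22713) = 17094*(2*(3/25)*(601/3) + 22713) = 17094*(1202/25 + 22713) = 17094*(569027/25) = 9726947538/25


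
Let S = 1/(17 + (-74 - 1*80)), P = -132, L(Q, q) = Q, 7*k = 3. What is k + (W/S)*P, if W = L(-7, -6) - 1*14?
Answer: -2658345/7 ≈ -3.7976e+5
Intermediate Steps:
k = 3/7 (k = (⅐)*3 = 3/7 ≈ 0.42857)
S = -1/137 (S = 1/(17 + (-74 - 80)) = 1/(17 - 154) = 1/(-137) = -1/137 ≈ -0.0072993)
W = -21 (W = -7 - 1*14 = -7 - 14 = -21)
k + (W/S)*P = 3/7 - 21/(-1/137)*(-132) = 3/7 - 21*(-137)*(-132) = 3/7 + 2877*(-132) = 3/7 - 379764 = -2658345/7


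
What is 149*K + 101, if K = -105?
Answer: -15544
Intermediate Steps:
149*K + 101 = 149*(-105) + 101 = -15645 + 101 = -15544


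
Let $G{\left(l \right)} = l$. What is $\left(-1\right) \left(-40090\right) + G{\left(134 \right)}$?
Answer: $40224$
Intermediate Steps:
$\left(-1\right) \left(-40090\right) + G{\left(134 \right)} = \left(-1\right) \left(-40090\right) + 134 = 40090 + 134 = 40224$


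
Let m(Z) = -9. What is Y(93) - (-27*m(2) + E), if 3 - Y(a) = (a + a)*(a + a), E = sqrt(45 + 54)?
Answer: -34836 - 3*sqrt(11) ≈ -34846.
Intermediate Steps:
E = 3*sqrt(11) (E = sqrt(99) = 3*sqrt(11) ≈ 9.9499)
Y(a) = 3 - 4*a**2 (Y(a) = 3 - (a + a)*(a + a) = 3 - 2*a*2*a = 3 - 4*a**2)
Y(93) - (-27*m(2) + E) = (3 - 4*93**2) - (-27*(-9) + 3*sqrt(11)) = (3 - 4*8649) - (243 + 3*sqrt(11)) = (3 - 34596) + (-243 - 3*sqrt(11)) = -34593 + (-243 - 3*sqrt(11)) = -34836 - 3*sqrt(11)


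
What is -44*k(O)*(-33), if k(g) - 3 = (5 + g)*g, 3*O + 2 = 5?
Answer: 13068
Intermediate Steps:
O = 1 (O = -⅔ + (⅓)*5 = -⅔ + 5/3 = 1)
k(g) = 3 + g*(5 + g) (k(g) = 3 + (5 + g)*g = 3 + g*(5 + g))
-44*k(O)*(-33) = -44*(3 + 1² + 5*1)*(-33) = -44*(3 + 1 + 5)*(-33) = -44*9*(-33) = -396*(-33) = 13068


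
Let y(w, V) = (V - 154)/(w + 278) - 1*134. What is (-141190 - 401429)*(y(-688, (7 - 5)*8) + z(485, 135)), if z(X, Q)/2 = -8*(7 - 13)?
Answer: 4189561299/205 ≈ 2.0437e+7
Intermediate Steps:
z(X, Q) = 96 (z(X, Q) = 2*(-8*(7 - 13)) = 2*(-8*(-6)) = 2*48 = 96)
y(w, V) = -134 + (-154 + V)/(278 + w) (y(w, V) = (-154 + V)/(278 + w) - 134 = -134 + (-154 + V)/(278 + w))
(-141190 - 401429)*(y(-688, (7 - 5)*8) + z(485, 135)) = (-141190 - 401429)*((-37406 + (7 - 5)*8 - 134*(-688))/(278 - 688) + 96) = -542619*((-37406 + 2*8 + 92192)/(-410) + 96) = -542619*(-(-37406 + 16 + 92192)/410 + 96) = -542619*(-1/410*54802 + 96) = -542619*(-27401/205 + 96) = -542619*(-7721/205) = 4189561299/205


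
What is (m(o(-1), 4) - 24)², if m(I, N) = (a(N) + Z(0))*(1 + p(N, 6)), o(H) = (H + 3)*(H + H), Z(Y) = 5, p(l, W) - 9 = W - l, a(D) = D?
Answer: 7056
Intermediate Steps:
p(l, W) = 9 + W - l (p(l, W) = 9 + (W - l) = 9 + W - l)
o(H) = 2*H*(3 + H) (o(H) = (3 + H)*(2*H) = 2*H*(3 + H))
m(I, N) = (5 + N)*(16 - N) (m(I, N) = (N + 5)*(1 + (9 + 6 - N)) = (5 + N)*(1 + (15 - N)) = (5 + N)*(16 - N))
(m(o(-1), 4) - 24)² = ((80 - 1*4² + 11*4) - 24)² = ((80 - 1*16 + 44) - 24)² = ((80 - 16 + 44) - 24)² = (108 - 24)² = 84² = 7056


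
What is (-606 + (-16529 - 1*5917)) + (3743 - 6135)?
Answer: -25444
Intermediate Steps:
(-606 + (-16529 - 1*5917)) + (3743 - 6135) = (-606 + (-16529 - 5917)) - 2392 = (-606 - 22446) - 2392 = -23052 - 2392 = -25444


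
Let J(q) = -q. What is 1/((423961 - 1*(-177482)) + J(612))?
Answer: 1/600831 ≈ 1.6644e-6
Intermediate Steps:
1/((423961 - 1*(-177482)) + J(612)) = 1/((423961 - 1*(-177482)) - 1*612) = 1/((423961 + 177482) - 612) = 1/(601443 - 612) = 1/600831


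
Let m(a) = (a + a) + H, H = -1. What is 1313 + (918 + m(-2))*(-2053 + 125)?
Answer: -1758951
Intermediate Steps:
m(a) = -1 + 2*a (m(a) = (a + a) - 1 = 2*a - 1 = -1 + 2*a)
1313 + (918 + m(-2))*(-2053 + 125) = 1313 + (918 + (-1 + 2*(-2)))*(-2053 + 125) = 1313 + (918 + (-1 - 4))*(-1928) = 1313 + (918 - 5)*(-1928) = 1313 + 913*(-1928) = 1313 - 1760264 = -1758951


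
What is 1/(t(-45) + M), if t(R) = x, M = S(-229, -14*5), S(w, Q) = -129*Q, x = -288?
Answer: 1/8742 ≈ 0.00011439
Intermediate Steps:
M = 9030 (M = -(-1806)*5 = -129*(-70) = 9030)
t(R) = -288
1/(t(-45) + M) = 1/(-288 + 9030) = 1/8742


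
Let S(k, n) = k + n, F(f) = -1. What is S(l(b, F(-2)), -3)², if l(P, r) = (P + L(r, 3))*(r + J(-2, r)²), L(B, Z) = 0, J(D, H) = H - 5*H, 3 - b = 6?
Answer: 2304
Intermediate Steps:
b = -3 (b = 3 - 1*6 = 3 - 6 = -3)
J(D, H) = -4*H
l(P, r) = P*(r + 16*r²) (l(P, r) = (P + 0)*(r + (-4*r)²) = P*(r + 16*r²))
S(l(b, F(-2)), -3)² = (-3*(-1)*(1 + 16*(-1)) - 3)² = (-3*(-1)*(1 - 16) - 3)² = (-3*(-1)*(-15) - 3)² = (-45 - 3)² = (-48)² = 2304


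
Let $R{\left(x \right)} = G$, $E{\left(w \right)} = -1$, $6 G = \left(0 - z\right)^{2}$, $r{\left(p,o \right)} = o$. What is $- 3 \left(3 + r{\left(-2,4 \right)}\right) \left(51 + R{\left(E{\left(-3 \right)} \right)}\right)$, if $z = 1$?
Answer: $- \frac{2149}{2} \approx -1074.5$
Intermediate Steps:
$G = \frac{1}{6}$ ($G = \frac{\left(0 - 1\right)^{2}}{6} = \frac{\left(-1\right)^{2}}{6} = \frac{1}{6} \cdot 1 = \frac{1}{6} \approx 0.16667$)
$R{\left(x \right)} = \frac{1}{6}$
$- 3 \left(3 + r{\left(-2,4 \right)}\right) \left(51 + R{\left(E{\left(-3 \right)} \right)}\right) = - 3 \left(3 + 4\right) \left(51 + \frac{1}{6}\right) = \left(-3\right) 7 \cdot \frac{307}{6} = \left(-21\right) \frac{307}{6} = - \frac{2149}{2}$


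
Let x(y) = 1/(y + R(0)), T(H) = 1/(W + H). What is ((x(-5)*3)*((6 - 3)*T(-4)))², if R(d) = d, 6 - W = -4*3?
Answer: 81/4900 ≈ 0.016531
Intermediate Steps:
W = 18 (W = 6 - (-4)*3 = 6 - 1*(-12) = 6 + 12 = 18)
T(H) = 1/(18 + H)
x(y) = 1/y (x(y) = 1/(y + 0) = 1/y)
((x(-5)*3)*((6 - 3)*T(-4)))² = ((3/(-5))*((6 - 3)/(18 - 4)))² = ((-⅕*3)*(3/14))² = (-9/(5*14))² = (-⅗*3/14)² = (-9/70)² = 81/4900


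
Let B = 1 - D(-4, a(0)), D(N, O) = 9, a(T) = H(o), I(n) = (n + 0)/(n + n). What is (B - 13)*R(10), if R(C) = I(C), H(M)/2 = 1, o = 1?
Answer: -21/2 ≈ -10.500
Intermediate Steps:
I(n) = ½ (I(n) = n/((2*n)) = n*(1/(2*n)) = ½)
H(M) = 2 (H(M) = 2*1 = 2)
a(T) = 2
R(C) = ½
B = -8 (B = 1 - 1*9 = 1 - 9 = -8)
(B - 13)*R(10) = (-8 - 13)*(½) = -21*½ = -21/2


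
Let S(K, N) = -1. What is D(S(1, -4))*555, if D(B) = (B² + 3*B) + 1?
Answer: -555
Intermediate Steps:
D(B) = 1 + B² + 3*B
D(S(1, -4))*555 = (1 + (-1)² + 3*(-1))*555 = (1 + 1 - 3)*555 = -1*555 = -555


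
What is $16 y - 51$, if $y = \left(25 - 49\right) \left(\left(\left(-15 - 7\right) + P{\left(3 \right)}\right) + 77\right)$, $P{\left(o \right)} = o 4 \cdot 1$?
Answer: $-25779$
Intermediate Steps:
$P{\left(o \right)} = 4 o$ ($P{\left(o \right)} = 4 o 1 = 4 o$)
$y = -1608$ ($y = \left(25 - 49\right) \left(\left(\left(-15 - 7\right) + 4 \cdot 3\right) + 77\right) = - 24 \left(\left(\left(-15 - 7\right) + 12\right) + 77\right) = - 24 \left(\left(-22 + 12\right) + 77\right) = - 24 \left(-10 + 77\right) = \left(-24\right) 67 = -1608$)
$16 y - 51 = 16 \left(-1608\right) - 51 = -25728 - 51 = -25779$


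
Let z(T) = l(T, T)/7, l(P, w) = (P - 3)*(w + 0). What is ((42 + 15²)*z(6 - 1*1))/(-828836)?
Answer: -1335/2900926 ≈ -0.00046020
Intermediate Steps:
l(P, w) = w*(-3 + P) (l(P, w) = (-3 + P)*w = w*(-3 + P))
z(T) = T*(-3 + T)/7 (z(T) = (T*(-3 + T))/7 = (T*(-3 + T))*(⅐) = T*(-3 + T)/7)
((42 + 15²)*z(6 - 1*1))/(-828836) = ((42 + 15²)*((6 - 1*1)*(-3 + (6 - 1*1))/7))/(-828836) = ((42 + 225)*((6 - 1)*(-3 + (6 - 1))/7))*(-1/828836) = (267*((⅐)*5*(-3 + 5)))*(-1/828836) = (267*((⅐)*5*2))*(-1/828836) = (267*(10/7))*(-1/828836) = (2670/7)*(-1/828836) = -1335/2900926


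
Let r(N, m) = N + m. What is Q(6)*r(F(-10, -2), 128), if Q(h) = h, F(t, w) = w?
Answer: 756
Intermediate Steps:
Q(6)*r(F(-10, -2), 128) = 6*(-2 + 128) = 6*126 = 756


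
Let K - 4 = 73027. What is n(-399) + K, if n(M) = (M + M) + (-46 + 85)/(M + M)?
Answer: 19213965/266 ≈ 72233.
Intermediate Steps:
K = 73031 (K = 4 + 73027 = 73031)
n(M) = 2*M + 39/(2*M) (n(M) = 2*M + 39/((2*M)) = 2*M + 39*(1/(2*M)) = 2*M + 39/(2*M))
n(-399) + K = (2*(-399) + (39/2)/(-399)) + 73031 = (-798 + (39/2)*(-1/399)) + 73031 = (-798 - 13/266) + 73031 = -212281/266 + 73031 = 19213965/266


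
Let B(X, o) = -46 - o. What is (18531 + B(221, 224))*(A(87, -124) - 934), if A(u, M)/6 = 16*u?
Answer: 135460098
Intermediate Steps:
A(u, M) = 96*u (A(u, M) = 6*(16*u) = 96*u)
(18531 + B(221, 224))*(A(87, -124) - 934) = (18531 + (-46 - 1*224))*(96*87 - 934) = (18531 + (-46 - 224))*(8352 - 934) = (18531 - 270)*7418 = 18261*7418 = 135460098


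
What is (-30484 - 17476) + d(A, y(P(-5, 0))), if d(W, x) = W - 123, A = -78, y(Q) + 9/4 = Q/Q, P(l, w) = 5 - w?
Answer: -48161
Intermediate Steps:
y(Q) = -5/4 (y(Q) = -9/4 + Q/Q = -9/4 + 1 = -5/4)
d(W, x) = -123 + W
(-30484 - 17476) + d(A, y(P(-5, 0))) = (-30484 - 17476) + (-123 - 78) = -47960 - 201 = -48161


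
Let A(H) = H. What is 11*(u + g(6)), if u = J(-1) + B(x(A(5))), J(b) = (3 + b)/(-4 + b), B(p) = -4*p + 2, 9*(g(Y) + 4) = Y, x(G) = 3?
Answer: -2266/15 ≈ -151.07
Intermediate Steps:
g(Y) = -4 + Y/9
B(p) = 2 - 4*p
J(b) = (3 + b)/(-4 + b)
u = -52/5 (u = (3 - 1)/(-4 - 1) + (2 - 4*3) = 2/(-5) + (2 - 12) = -⅕*2 - 10 = -⅖ - 10 = -52/5 ≈ -10.400)
11*(u + g(6)) = 11*(-52/5 + (-4 + (⅑)*6)) = 11*(-52/5 + (-4 + ⅔)) = 11*(-52/5 - 10/3) = 11*(-206/15) = -2266/15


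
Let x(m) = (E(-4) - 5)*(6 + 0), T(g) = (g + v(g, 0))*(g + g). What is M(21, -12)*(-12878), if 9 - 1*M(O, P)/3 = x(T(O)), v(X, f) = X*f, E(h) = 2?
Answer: -1043118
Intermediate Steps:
T(g) = 2*g² (T(g) = (g + g*0)*(g + g) = (g + 0)*(2*g) = g*(2*g) = 2*g²)
x(m) = -18 (x(m) = (2 - 5)*(6 + 0) = -3*6 = -18)
M(O, P) = 81 (M(O, P) = 27 - 3*(-18) = 27 + 54 = 81)
M(21, -12)*(-12878) = 81*(-12878) = -1043118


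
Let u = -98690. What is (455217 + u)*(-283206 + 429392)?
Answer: 52119256022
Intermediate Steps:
(455217 + u)*(-283206 + 429392) = (455217 - 98690)*(-283206 + 429392) = 356527*146186 = 52119256022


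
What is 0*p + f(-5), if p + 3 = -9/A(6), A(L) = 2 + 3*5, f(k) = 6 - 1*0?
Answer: 6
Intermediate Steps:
f(k) = 6 (f(k) = 6 + 0 = 6)
A(L) = 17 (A(L) = 2 + 15 = 17)
p = -60/17 (p = -3 - 9/17 = -60/17 ≈ -3.5294)
0*p + f(-5) = 0*(-60/17) + 6 = 0 + 6 = 6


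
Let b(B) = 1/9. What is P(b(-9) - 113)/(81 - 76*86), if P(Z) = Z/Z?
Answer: -1/6455 ≈ -0.00015492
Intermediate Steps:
b(B) = 1/9
P(Z) = 1
P(b(-9) - 113)/(81 - 76*86) = 1/(81 - 76*86) = 1/(81 - 6536) = 1/(-6455) = 1*(-1/6455) = -1/6455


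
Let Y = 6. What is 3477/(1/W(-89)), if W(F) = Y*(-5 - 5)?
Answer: -208620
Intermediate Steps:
W(F) = -60 (W(F) = 6*(-5 - 5) = 6*(-10) = -60)
3477/(1/W(-89)) = 3477/(1/(-60)) = 3477/(-1/60) = 3477*(-60) = -208620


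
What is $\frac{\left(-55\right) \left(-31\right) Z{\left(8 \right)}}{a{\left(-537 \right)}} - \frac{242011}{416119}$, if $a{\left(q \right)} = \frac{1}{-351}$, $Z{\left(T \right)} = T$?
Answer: $- \frac{181111655561}{37829} \approx -4.7876 \cdot 10^{6}$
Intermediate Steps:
$a{\left(q \right)} = - \frac{1}{351}$
$\frac{\left(-55\right) \left(-31\right) Z{\left(8 \right)}}{a{\left(-537 \right)}} - \frac{242011}{416119} = \frac{\left(-55\right) \left(-31\right) 8}{- \frac{1}{351}} - \frac{242011}{416119} = 1705 \cdot 8 \left(-351\right) - \frac{22001}{37829} = 13640 \left(-351\right) - \frac{22001}{37829} = -4787640 - \frac{22001}{37829} = - \frac{181111655561}{37829}$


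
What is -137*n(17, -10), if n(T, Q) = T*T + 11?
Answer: -41100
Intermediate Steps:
n(T, Q) = 11 + T² (n(T, Q) = T² + 11 = 11 + T²)
-137*n(17, -10) = -137*(11 + 17²) = -137*(11 + 289) = -137*300 = -41100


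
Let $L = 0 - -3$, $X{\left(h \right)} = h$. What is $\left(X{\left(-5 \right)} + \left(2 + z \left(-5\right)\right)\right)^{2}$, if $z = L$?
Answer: $324$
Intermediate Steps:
$L = 3$ ($L = 0 + 3 = 3$)
$z = 3$
$\left(X{\left(-5 \right)} + \left(2 + z \left(-5\right)\right)\right)^{2} = \left(-5 + \left(2 + 3 \left(-5\right)\right)\right)^{2} = \left(-5 + \left(2 - 15\right)\right)^{2} = \left(-5 - 13\right)^{2} = \left(-18\right)^{2} = 324$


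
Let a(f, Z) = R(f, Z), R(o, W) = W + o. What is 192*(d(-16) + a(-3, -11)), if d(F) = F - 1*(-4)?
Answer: -4992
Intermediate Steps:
a(f, Z) = Z + f
d(F) = 4 + F (d(F) = F + 4 = 4 + F)
192*(d(-16) + a(-3, -11)) = 192*((4 - 16) + (-11 - 3)) = 192*(-12 - 14) = 192*(-26) = -4992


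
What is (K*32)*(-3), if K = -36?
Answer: 3456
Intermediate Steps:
(K*32)*(-3) = -36*32*(-3) = -1152*(-3) = 3456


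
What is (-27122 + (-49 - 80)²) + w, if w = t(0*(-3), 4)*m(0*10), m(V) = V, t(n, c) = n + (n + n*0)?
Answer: -10481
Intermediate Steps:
t(n, c) = 2*n (t(n, c) = n + (n + 0) = n + n = 2*n)
w = 0 (w = (2*(0*(-3)))*(0*10) = (2*0)*0 = 0*0 = 0)
(-27122 + (-49 - 80)²) + w = (-27122 + (-49 - 80)²) + 0 = (-27122 + (-129)²) + 0 = (-27122 + 16641) + 0 = -10481 + 0 = -10481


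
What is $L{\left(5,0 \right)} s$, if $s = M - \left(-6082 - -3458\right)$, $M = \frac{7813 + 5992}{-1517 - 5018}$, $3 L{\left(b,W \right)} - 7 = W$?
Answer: $\frac{7995883}{1307} \approx 6117.7$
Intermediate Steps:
$L{\left(b,W \right)} = \frac{7}{3} + \frac{W}{3}$
$M = - \frac{2761}{1307}$ ($M = \frac{13805}{-6535} = 13805 \left(- \frac{1}{6535}\right) = - \frac{2761}{1307} \approx -2.1125$)
$s = \frac{3426807}{1307}$ ($s = - \frac{2761}{1307} - \left(-6082 - -3458\right) = - \frac{2761}{1307} - \left(-6082 + 3458\right) = - \frac{2761}{1307} - -2624 = - \frac{2761}{1307} + 2624 = \frac{3426807}{1307} \approx 2621.9$)
$L{\left(5,0 \right)} s = \left(\frac{7}{3} + \frac{1}{3} \cdot 0\right) \frac{3426807}{1307} = \left(\frac{7}{3} + 0\right) \frac{3426807}{1307} = \frac{7}{3} \cdot \frac{3426807}{1307} = \frac{7995883}{1307}$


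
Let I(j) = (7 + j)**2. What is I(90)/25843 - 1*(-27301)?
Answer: 705549152/25843 ≈ 27301.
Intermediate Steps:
I(90)/25843 - 1*(-27301) = (7 + 90)**2/25843 - 1*(-27301) = 97**2*(1/25843) + 27301 = 9409*(1/25843) + 27301 = 9409/25843 + 27301 = 705549152/25843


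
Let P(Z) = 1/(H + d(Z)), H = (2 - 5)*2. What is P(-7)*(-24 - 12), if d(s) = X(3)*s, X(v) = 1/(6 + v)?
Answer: 324/61 ≈ 5.3115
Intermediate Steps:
d(s) = s/9 (d(s) = s/(6 + 3) = s/9)
H = -6 (H = -3*2 = -6)
P(Z) = 1/(-6 + Z/9)
P(-7)*(-24 - 12) = (9/(-54 - 7))*(-24 - 12) = (9/(-61))*(-36) = (9*(-1/61))*(-36) = -9/61*(-36) = 324/61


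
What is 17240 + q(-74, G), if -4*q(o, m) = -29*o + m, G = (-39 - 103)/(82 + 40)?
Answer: 4075725/244 ≈ 16704.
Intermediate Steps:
G = -71/61 (G = -142/122 = -142*1/122 = -71/61 ≈ -1.1639)
q(o, m) = -m/4 + 29*o/4 (q(o, m) = -(-29*o + m)/4 = -(m - 29*o)/4 = -m/4 + 29*o/4)
17240 + q(-74, G) = 17240 + (-1/4*(-71/61) + (29/4)*(-74)) = 17240 + (71/244 - 1073/2) = 17240 - 130835/244 = 4075725/244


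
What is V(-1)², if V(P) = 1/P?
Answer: 1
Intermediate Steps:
V(-1)² = (1/(-1))² = (-1)² = 1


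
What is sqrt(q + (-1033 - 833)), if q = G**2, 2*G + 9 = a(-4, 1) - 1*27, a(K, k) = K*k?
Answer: I*sqrt(1466) ≈ 38.288*I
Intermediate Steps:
G = -20 (G = -9/2 + (-4*1 - 1*27)/2 = -9/2 + (-4 - 27)/2 = -9/2 + (1/2)*(-31) = -9/2 - 31/2 = -20)
q = 400 (q = (-20)**2 = 400)
sqrt(q + (-1033 - 833)) = sqrt(400 + (-1033 - 833)) = sqrt(400 - 1866) = sqrt(-1466) = I*sqrt(1466)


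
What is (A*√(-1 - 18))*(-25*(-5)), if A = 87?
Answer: 10875*I*√19 ≈ 47403.0*I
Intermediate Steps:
(A*√(-1 - 18))*(-25*(-5)) = (87*√(-1 - 18))*(-25*(-5)) = (87*√(-19))*125 = (87*(I*√19))*125 = (87*I*√19)*125 = 10875*I*√19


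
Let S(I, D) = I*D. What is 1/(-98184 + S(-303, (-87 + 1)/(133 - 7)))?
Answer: -21/2057521 ≈ -1.0206e-5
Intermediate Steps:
S(I, D) = D*I
1/(-98184 + S(-303, (-87 + 1)/(133 - 7))) = 1/(-98184 + ((-87 + 1)/(133 - 7))*(-303)) = 1/(-98184 - 86/126*(-303)) = 1/(-98184 - 86*1/126*(-303)) = 1/(-98184 - 43/63*(-303)) = 1/(-98184 + 4343/21) = 1/(-2057521/21) = -21/2057521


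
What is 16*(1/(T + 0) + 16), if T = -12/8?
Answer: 736/3 ≈ 245.33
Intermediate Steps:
T = -3/2 (T = -12*⅛ = -3/2 ≈ -1.5000)
16*(1/(T + 0) + 16) = 16*(1/(-3/2 + 0) + 16) = 16*(1/(-3/2) + 16) = 16*(-⅔ + 16) = 16*(46/3) = 736/3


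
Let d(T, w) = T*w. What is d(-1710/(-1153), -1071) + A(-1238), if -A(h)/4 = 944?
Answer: -6185138/1153 ≈ -5364.4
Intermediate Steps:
A(h) = -3776 (A(h) = -4*944 = -3776)
d(-1710/(-1153), -1071) + A(-1238) = -1710/(-1153)*(-1071) - 3776 = -1710*(-1/1153)*(-1071) - 3776 = (1710/1153)*(-1071) - 3776 = -1831410/1153 - 3776 = -6185138/1153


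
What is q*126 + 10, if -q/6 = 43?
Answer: -32498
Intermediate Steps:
q = -258 (q = -6*43 = -258)
q*126 + 10 = -258*126 + 10 = -32508 + 10 = -32498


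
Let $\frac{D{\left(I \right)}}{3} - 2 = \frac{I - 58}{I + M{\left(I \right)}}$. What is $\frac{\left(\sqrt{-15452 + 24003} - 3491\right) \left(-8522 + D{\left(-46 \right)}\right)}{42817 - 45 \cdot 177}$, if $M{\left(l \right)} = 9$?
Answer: $\frac{274724245}{322381} - \frac{78695 \sqrt{8551}}{322381} \approx 829.6$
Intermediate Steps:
$D{\left(I \right)} = 6 + \frac{3 \left(-58 + I\right)}{9 + I}$ ($D{\left(I \right)} = 6 + 3 \frac{I - 58}{I + 9} = 6 + 3 \frac{-58 + I}{9 + I} = 6 + \frac{3 \left(-58 + I\right)}{9 + I}$)
$\frac{\left(\sqrt{-15452 + 24003} - 3491\right) \left(-8522 + D{\left(-46 \right)}\right)}{42817 - 45 \cdot 177} = \frac{\left(\sqrt{-15452 + 24003} - 3491\right) \left(-8522 + \frac{3 \left(-40 + 3 \left(-46\right)\right)}{9 - 46}\right)}{42817 - 45 \cdot 177} = \frac{\left(\sqrt{8551} - 3491\right) \left(-8522 + \frac{3 \left(-40 - 138\right)}{-37}\right)}{42817 - 7965} = \frac{\left(-3491 + \sqrt{8551}\right) \left(-8522 + 3 \left(- \frac{1}{37}\right) \left(-178\right)\right)}{42817 - 7965} = \frac{\left(-3491 + \sqrt{8551}\right) \left(-8522 + \frac{534}{37}\right)}{34852} = \left(-3491 + \sqrt{8551}\right) \left(- \frac{314780}{37}\right) \frac{1}{34852} = \left(\frac{1098896980}{37} - \frac{314780 \sqrt{8551}}{37}\right) \frac{1}{34852} = \frac{274724245}{322381} - \frac{78695 \sqrt{8551}}{322381}$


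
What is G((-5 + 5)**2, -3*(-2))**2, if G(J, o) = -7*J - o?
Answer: 36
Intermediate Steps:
G(J, o) = -o - 7*J
G((-5 + 5)**2, -3*(-2))**2 = (-(-3)*(-2) - 7*(-5 + 5)**2)**2 = (-1*6 - 7*0**2)**2 = (-6 - 7*0)**2 = (-6 + 0)**2 = (-6)**2 = 36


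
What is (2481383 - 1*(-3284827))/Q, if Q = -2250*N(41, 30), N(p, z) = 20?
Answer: -64069/500 ≈ -128.14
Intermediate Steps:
Q = -45000 (Q = -2250*20 = -45000)
(2481383 - 1*(-3284827))/Q = (2481383 - 1*(-3284827))/(-45000) = (2481383 + 3284827)*(-1/45000) = 5766210*(-1/45000) = -64069/500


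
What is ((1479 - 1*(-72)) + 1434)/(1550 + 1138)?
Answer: 995/896 ≈ 1.1105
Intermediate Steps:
((1479 - 1*(-72)) + 1434)/(1550 + 1138) = ((1479 + 72) + 1434)/2688 = (1551 + 1434)*(1/2688) = 2985*(1/2688) = 995/896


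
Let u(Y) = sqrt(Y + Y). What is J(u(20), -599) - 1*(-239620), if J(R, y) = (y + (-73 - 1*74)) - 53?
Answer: 238821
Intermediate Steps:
u(Y) = sqrt(2)*sqrt(Y) (u(Y) = sqrt(2*Y) = sqrt(2)*sqrt(Y))
J(R, y) = -200 + y (J(R, y) = (y + (-73 - 74)) - 53 = (y - 147) - 53 = (-147 + y) - 53 = -200 + y)
J(u(20), -599) - 1*(-239620) = (-200 - 599) - 1*(-239620) = -799 + 239620 = 238821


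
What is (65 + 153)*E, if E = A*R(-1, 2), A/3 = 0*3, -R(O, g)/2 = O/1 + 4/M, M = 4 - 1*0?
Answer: 0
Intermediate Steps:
M = 4 (M = 4 + 0 = 4)
R(O, g) = -2 - 2*O (R(O, g) = -2*(O/1 + 4/4) = -2*(O*1 + 4*(¼)) = -2*(O + 1) = -2*(1 + O) = -2 - 2*O)
A = 0 (A = 3*(0*3) = 3*0 = 0)
E = 0 (E = 0*(-2 - 2*(-1)) = 0*(-2 + 2) = 0*0 = 0)
(65 + 153)*E = (65 + 153)*0 = 218*0 = 0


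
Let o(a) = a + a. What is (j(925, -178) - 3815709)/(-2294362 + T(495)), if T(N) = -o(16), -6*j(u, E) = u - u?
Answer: 1271903/764798 ≈ 1.6631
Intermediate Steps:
o(a) = 2*a
j(u, E) = 0 (j(u, E) = -(u - u)/6 = -⅙*0 = 0)
T(N) = -32 (T(N) = -2*16 = -1*32 = -32)
(j(925, -178) - 3815709)/(-2294362 + T(495)) = (0 - 3815709)/(-2294362 - 32) = -3815709/(-2294394) = -3815709*(-1/2294394) = 1271903/764798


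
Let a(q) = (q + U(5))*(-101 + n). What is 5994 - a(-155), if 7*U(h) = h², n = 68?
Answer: 6978/7 ≈ 996.86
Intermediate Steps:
U(h) = h²/7
a(q) = -825/7 - 33*q (a(q) = (q + (⅐)*5²)*(-101 + 68) = (q + (⅐)*25)*(-33) = (q + 25/7)*(-33) = (25/7 + q)*(-33) = -825/7 - 33*q)
5994 - a(-155) = 5994 - (-825/7 - 33*(-155)) = 5994 - (-825/7 + 5115) = 5994 - 1*34980/7 = 5994 - 34980/7 = 6978/7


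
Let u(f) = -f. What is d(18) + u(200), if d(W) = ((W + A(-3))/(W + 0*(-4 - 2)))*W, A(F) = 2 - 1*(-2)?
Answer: -178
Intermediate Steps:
A(F) = 4 (A(F) = 2 + 2 = 4)
d(W) = 4 + W (d(W) = ((W + 4)/(W + 0*(-4 - 2)))*W = ((4 + W)/(W + 0*(-6)))*W = ((4 + W)/(W + 0))*W = ((4 + W)/W)*W = 4 + W)
d(18) + u(200) = (4 + 18) - 1*200 = 22 - 200 = -178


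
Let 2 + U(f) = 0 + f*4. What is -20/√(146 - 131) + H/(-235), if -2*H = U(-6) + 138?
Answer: 56/235 - 4*√15/3 ≈ -4.9257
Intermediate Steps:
U(f) = -2 + 4*f (U(f) = -2 + (0 + f*4) = -2 + (0 + 4*f) = -2 + 4*f)
H = -56 (H = -((-2 + 4*(-6)) + 138)/2 = -((-2 - 24) + 138)/2 = -(-26 + 138)/2 = -½*112 = -56)
-20/√(146 - 131) + H/(-235) = -20/√(146 - 131) - 56/(-235) = -20*√15/15 - 56*(-1/235) = -4*√15/3 + 56/235 = 56/235 - 4*√15/3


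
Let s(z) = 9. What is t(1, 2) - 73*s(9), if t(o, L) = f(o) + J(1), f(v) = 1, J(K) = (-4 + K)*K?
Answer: -659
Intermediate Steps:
J(K) = K*(-4 + K)
t(o, L) = -2 (t(o, L) = 1 + 1*(-4 + 1) = 1 + 1*(-3) = 1 - 3 = -2)
t(1, 2) - 73*s(9) = -2 - 73*9 = -2 - 657 = -659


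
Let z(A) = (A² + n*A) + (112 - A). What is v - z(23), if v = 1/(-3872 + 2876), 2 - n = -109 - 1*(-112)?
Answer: -592621/996 ≈ -595.00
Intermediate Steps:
n = -1 (n = 2 - (-109 - 1*(-112)) = 2 - (-109 + 112) = 2 - 1*3 = 2 - 3 = -1)
v = -1/996 (v = 1/(-996) = -1/996 ≈ -0.0010040)
z(A) = 112 + A² - 2*A (z(A) = (A² - A) + (112 - A) = 112 + A² - 2*A)
v - z(23) = -1/996 - (112 + 23² - 2*23) = -1/996 - (112 + 529 - 46) = -1/996 - 1*595 = -1/996 - 595 = -592621/996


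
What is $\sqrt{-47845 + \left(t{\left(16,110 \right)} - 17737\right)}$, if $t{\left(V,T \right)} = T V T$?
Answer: $253 \sqrt{2} \approx 357.8$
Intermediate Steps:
$t{\left(V,T \right)} = V T^{2}$ ($t{\left(V,T \right)} = T T V = V T^{2}$)
$\sqrt{-47845 + \left(t{\left(16,110 \right)} - 17737\right)} = \sqrt{-47845 + \left(16 \cdot 110^{2} - 17737\right)} = \sqrt{-47845 + \left(16 \cdot 12100 - 17737\right)} = \sqrt{-47845 + \left(193600 - 17737\right)} = \sqrt{-47845 + 175863} = \sqrt{128018} = 253 \sqrt{2}$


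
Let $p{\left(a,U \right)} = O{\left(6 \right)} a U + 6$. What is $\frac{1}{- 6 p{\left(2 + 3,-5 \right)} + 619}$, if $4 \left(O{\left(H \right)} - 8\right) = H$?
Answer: $\frac{1}{2008} \approx 0.00049801$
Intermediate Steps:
$O{\left(H \right)} = 8 + \frac{H}{4}$
$p{\left(a,U \right)} = 6 + \frac{19 U a}{2}$ ($p{\left(a,U \right)} = \left(8 + \frac{1}{4} \cdot 6\right) a U + 6 = \left(8 + \frac{3}{2}\right) a U + 6 = \frac{19 a}{2} U + 6 = \frac{19 U a}{2} + 6 = 6 + \frac{19 U a}{2}$)
$\frac{1}{- 6 p{\left(2 + 3,-5 \right)} + 619} = \frac{1}{- 6 \left(6 + \frac{19}{2} \left(-5\right) \left(2 + 3\right)\right) + 619} = \frac{1}{- 6 \left(6 + \frac{19}{2} \left(-5\right) 5\right) + 619} = \frac{1}{- 6 \left(6 - \frac{475}{2}\right) + 619} = \frac{1}{\left(-6\right) \left(- \frac{463}{2}\right) + 619} = \frac{1}{1389 + 619} = \frac{1}{2008}$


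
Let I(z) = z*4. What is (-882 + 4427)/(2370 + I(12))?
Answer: 3545/2418 ≈ 1.4661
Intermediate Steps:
I(z) = 4*z
(-882 + 4427)/(2370 + I(12)) = (-882 + 4427)/(2370 + 4*12) = 3545/(2370 + 48) = 3545/2418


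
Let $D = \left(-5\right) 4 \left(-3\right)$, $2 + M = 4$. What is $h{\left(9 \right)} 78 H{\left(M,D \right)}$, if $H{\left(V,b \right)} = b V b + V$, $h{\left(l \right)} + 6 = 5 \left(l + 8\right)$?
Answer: $44378724$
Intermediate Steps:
$h{\left(l \right)} = 34 + 5 l$ ($h{\left(l \right)} = -6 + 5 \left(l + 8\right) = -6 + 5 \left(8 + l\right) = -6 + \left(40 + 5 l\right) = 34 + 5 l$)
$M = 2$ ($M = -2 + 4 = 2$)
$D = 60$ ($D = \left(-20\right) \left(-3\right) = 60$)
$H{\left(V,b \right)} = V + V b^{2}$ ($H{\left(V,b \right)} = V b b + V = V b^{2} + V = V + V b^{2}$)
$h{\left(9 \right)} 78 H{\left(M,D \right)} = \left(34 + 5 \cdot 9\right) 78 \cdot 2 \left(1 + 60^{2}\right) = \left(34 + 45\right) 78 \cdot 2 \left(1 + 3600\right) = 79 \cdot 78 \cdot 2 \cdot 3601 = 6162 \cdot 7202 = 44378724$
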